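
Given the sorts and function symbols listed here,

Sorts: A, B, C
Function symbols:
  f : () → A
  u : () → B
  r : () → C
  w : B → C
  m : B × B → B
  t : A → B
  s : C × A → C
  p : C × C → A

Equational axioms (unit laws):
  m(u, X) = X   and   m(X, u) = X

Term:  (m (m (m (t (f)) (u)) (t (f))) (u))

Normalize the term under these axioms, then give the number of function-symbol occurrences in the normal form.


1. (m (m (m (t (f)) (u)) (t (f))) (u))  →  (m (m (t (f)) (u)) (t (f)))
2. (m (m (t (f)) (u)) (t (f)))  →  (m (t (f)) (t (f)))
normal form: (m (t (f)) (t (f)))

size = 5


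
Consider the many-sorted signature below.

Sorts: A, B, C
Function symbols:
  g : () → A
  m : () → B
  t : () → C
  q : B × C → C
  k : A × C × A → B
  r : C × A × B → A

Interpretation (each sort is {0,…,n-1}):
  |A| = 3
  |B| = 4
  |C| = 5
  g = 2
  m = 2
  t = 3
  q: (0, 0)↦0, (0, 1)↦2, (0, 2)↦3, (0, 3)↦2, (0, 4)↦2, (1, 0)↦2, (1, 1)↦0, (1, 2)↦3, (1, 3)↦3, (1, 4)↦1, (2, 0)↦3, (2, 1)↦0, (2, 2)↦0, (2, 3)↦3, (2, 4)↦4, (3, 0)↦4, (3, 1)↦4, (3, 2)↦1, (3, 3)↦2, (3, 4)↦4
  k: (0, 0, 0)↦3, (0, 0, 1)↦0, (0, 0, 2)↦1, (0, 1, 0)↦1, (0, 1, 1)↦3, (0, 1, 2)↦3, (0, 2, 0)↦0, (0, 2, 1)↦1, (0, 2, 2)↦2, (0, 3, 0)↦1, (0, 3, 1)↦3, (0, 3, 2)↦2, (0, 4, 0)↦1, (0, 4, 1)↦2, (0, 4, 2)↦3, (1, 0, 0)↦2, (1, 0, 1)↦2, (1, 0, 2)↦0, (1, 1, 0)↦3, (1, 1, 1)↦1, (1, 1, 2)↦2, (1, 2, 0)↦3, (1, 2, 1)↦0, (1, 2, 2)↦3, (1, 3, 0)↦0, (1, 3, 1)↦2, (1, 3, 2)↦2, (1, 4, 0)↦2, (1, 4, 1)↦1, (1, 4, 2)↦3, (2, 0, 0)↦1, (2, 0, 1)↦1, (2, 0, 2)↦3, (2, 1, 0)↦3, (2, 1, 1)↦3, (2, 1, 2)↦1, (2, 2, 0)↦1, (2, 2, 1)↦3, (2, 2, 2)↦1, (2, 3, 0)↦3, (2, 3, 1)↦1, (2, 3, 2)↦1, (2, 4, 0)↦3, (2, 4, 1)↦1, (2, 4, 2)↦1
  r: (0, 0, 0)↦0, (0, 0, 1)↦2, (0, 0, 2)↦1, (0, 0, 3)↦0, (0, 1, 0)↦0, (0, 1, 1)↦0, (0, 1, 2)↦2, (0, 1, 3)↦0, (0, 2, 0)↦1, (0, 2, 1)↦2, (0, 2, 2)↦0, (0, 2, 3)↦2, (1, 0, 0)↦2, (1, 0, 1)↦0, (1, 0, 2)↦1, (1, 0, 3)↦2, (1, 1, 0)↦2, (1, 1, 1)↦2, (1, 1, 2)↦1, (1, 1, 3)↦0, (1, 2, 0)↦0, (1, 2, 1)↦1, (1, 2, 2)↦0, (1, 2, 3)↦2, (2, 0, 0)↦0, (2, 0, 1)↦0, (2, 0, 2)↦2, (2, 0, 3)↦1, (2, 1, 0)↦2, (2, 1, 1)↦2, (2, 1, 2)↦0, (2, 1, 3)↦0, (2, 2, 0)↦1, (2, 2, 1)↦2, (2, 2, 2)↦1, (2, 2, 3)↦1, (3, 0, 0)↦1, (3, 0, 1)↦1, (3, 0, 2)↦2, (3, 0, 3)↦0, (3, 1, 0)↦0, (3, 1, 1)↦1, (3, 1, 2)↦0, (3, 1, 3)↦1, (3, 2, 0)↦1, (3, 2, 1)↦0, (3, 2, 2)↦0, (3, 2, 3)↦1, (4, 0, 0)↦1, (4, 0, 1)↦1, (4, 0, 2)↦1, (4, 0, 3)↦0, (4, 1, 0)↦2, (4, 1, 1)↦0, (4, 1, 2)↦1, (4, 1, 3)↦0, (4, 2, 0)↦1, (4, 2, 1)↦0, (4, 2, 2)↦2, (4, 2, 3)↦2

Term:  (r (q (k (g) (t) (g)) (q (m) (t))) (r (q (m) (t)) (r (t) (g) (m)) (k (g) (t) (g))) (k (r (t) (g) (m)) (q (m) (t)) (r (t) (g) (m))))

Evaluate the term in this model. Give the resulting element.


  g = 2
  t = 3
  g = 2
  (k (g) (t) (g)) = k(2, 3, 2) = 1
  m = 2
  t = 3
  (q (m) (t)) = q(2, 3) = 3
  (q (k (g) (t) (g)) (q (m) (t))) = q(1, 3) = 3
  m = 2
  t = 3
  (q (m) (t)) = q(2, 3) = 3
  t = 3
  g = 2
  m = 2
  (r (t) (g) (m)) = r(3, 2, 2) = 0
  g = 2
  t = 3
  g = 2
  (k (g) (t) (g)) = k(2, 3, 2) = 1
  (r (q (m) (t)) (r (t) (g) (m)) (k (g) (t) (g))) = r(3, 0, 1) = 1
  t = 3
  g = 2
  m = 2
  (r (t) (g) (m)) = r(3, 2, 2) = 0
  m = 2
  t = 3
  (q (m) (t)) = q(2, 3) = 3
  t = 3
  g = 2
  m = 2
  (r (t) (g) (m)) = r(3, 2, 2) = 0
  (k (r (t) (g) (m)) (q (m) (t)) (r (t) (g) (m))) = k(0, 3, 0) = 1
  (r (q (k (g) (t) (g)) (q (m) (t))) (r (q (m) (t)) (r (t) (g) (m)) (k (g) (t) (g))) (k (r (t) (g) (m)) (q (m) (t)) (r (t) (g) (m)))) = r(3, 1, 1) = 1

value = 1


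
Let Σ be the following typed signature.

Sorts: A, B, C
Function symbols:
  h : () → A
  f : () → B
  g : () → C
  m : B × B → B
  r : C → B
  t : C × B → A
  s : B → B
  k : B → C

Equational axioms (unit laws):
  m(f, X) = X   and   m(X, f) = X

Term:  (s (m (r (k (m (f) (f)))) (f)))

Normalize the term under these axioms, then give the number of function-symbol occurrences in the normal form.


size = 4

1. (s (m (r (k (m (f) (f)))) (f)))  →  (s (r (k (m (f) (f)))))
2. (s (r (k (m (f) (f)))))  →  (s (r (k (f))))
normal form: (s (r (k (f))))


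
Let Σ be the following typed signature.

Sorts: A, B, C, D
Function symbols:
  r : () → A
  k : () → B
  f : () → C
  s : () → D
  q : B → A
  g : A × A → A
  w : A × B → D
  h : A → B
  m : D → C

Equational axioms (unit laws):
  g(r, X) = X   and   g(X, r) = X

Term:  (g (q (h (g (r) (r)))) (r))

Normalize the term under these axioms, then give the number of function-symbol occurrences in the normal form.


size = 3

1. (g (q (h (g (r) (r)))) (r))  →  (q (h (g (r) (r))))
2. (q (h (g (r) (r))))  →  (q (h (r)))
normal form: (q (h (r)))


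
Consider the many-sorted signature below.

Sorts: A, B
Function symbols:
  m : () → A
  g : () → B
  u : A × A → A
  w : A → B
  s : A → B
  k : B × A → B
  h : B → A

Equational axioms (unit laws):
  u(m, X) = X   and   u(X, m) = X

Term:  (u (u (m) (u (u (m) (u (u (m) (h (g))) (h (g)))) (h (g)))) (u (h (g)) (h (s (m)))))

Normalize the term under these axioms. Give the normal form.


normal form = (u (u (u (h (g)) (h (g))) (h (g))) (u (h (g)) (h (s (m)))))

1. (u (u (m) (u (u (m) (u (u (m) (h (g))) (h (g)))) (h (g)))) (u (h (g)) (h (s (m)))))  →  (u (u (u (m) (u (u (m) (h (g))) (h (g)))) (h (g))) (u (h (g)) (h (s (m)))))
2. (u (u (u (m) (u (u (m) (h (g))) (h (g)))) (h (g))) (u (h (g)) (h (s (m)))))  →  (u (u (u (u (m) (h (g))) (h (g))) (h (g))) (u (h (g)) (h (s (m)))))
3. (u (u (u (u (m) (h (g))) (h (g))) (h (g))) (u (h (g)) (h (s (m)))))  →  (u (u (u (h (g)) (h (g))) (h (g))) (u (h (g)) (h (s (m)))))


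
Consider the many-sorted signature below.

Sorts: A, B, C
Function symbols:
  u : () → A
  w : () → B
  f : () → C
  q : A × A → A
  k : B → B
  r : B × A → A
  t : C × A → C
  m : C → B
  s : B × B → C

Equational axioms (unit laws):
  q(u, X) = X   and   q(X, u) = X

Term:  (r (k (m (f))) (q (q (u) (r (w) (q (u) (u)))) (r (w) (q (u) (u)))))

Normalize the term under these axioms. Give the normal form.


1. (r (k (m (f))) (q (q (u) (r (w) (q (u) (u)))) (r (w) (q (u) (u)))))  →  (r (k (m (f))) (q (r (w) (q (u) (u))) (r (w) (q (u) (u)))))
2. (r (k (m (f))) (q (r (w) (q (u) (u))) (r (w) (q (u) (u)))))  →  (r (k (m (f))) (q (r (w) (u)) (r (w) (q (u) (u)))))
3. (r (k (m (f))) (q (r (w) (u)) (r (w) (q (u) (u)))))  →  (r (k (m (f))) (q (r (w) (u)) (r (w) (u))))

normal form = (r (k (m (f))) (q (r (w) (u)) (r (w) (u))))


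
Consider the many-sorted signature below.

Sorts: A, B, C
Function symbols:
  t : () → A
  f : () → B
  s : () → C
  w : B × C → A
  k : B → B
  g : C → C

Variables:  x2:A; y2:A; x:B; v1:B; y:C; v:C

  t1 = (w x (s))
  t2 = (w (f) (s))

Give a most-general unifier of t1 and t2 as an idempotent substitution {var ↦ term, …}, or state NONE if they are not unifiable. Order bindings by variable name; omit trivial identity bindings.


{x ↦ (f)}


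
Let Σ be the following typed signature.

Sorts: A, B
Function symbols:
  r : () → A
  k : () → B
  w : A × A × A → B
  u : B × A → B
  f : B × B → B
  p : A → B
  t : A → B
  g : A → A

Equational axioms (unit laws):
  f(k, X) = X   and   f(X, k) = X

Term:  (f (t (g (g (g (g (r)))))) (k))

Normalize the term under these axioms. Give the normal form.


normal form = (t (g (g (g (g (r))))))

1. (f (t (g (g (g (g (r)))))) (k))  →  (t (g (g (g (g (r))))))


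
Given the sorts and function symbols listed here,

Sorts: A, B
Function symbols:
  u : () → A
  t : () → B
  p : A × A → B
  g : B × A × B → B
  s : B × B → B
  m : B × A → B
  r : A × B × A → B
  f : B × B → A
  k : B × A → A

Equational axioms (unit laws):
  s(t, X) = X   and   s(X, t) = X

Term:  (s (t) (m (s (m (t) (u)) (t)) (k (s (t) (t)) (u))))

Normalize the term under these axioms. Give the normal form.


1. (s (t) (m (s (m (t) (u)) (t)) (k (s (t) (t)) (u))))  →  (m (s (m (t) (u)) (t)) (k (s (t) (t)) (u)))
2. (m (s (m (t) (u)) (t)) (k (s (t) (t)) (u)))  →  (m (m (t) (u)) (k (s (t) (t)) (u)))
3. (m (m (t) (u)) (k (s (t) (t)) (u)))  →  (m (m (t) (u)) (k (t) (u)))

normal form = (m (m (t) (u)) (k (t) (u)))


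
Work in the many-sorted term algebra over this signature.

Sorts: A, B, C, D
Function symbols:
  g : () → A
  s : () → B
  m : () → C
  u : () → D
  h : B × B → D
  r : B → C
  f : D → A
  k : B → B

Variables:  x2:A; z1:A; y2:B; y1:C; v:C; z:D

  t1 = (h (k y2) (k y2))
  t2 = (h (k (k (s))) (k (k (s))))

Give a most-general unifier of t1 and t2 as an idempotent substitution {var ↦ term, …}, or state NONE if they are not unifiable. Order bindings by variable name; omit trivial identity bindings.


{y2 ↦ (k (s))}


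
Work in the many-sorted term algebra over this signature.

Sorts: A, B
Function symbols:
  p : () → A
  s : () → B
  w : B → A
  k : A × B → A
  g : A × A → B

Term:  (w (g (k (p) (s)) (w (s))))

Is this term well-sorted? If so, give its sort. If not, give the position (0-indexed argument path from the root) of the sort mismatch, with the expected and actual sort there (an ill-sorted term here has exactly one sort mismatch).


well-sorted; sort = A

      (p) : A
      (s) : B
    (k (p) (s)) : A
      (s) : B
    (w (s)) : A
  (g (k (p) (s)) (w (s))) : B
(w (g (k (p) (s)) (w (s)))) : A


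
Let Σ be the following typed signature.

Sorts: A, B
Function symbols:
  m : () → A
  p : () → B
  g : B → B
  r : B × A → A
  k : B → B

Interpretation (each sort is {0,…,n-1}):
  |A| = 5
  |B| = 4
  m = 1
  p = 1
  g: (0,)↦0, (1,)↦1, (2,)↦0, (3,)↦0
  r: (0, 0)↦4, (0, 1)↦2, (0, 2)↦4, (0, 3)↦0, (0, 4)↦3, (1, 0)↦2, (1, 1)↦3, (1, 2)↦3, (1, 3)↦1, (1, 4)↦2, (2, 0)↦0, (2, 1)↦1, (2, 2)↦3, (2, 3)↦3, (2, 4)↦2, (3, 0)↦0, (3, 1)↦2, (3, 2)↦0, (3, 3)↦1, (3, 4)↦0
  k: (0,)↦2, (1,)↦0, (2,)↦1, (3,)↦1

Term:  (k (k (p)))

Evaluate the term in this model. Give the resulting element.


  p = 1
  (k (p)) = k(1,) = 0
  (k (k (p))) = k(0,) = 2

value = 2


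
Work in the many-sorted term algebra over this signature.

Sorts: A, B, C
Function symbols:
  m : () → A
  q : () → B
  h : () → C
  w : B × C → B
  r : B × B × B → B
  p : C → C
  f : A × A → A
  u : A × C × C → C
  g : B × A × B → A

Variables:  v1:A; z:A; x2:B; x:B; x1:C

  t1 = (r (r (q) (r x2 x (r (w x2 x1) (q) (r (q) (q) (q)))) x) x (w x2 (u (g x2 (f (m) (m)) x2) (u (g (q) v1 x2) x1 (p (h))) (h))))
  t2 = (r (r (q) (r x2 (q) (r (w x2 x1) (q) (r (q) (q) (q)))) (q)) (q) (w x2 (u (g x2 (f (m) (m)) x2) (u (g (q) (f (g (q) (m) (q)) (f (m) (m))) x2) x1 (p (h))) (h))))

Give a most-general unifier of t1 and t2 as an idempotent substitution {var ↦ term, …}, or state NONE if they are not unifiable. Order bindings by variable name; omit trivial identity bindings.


{v1 ↦ (f (g (q) (m) (q)) (f (m) (m))), x ↦ (q)}


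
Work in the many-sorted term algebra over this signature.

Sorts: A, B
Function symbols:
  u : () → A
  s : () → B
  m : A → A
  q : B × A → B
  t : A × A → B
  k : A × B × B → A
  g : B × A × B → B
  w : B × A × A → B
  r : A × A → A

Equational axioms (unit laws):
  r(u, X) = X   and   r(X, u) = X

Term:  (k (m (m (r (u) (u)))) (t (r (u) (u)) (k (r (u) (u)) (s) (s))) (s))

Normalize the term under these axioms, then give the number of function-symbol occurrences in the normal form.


size = 11

1. (k (m (m (r (u) (u)))) (t (r (u) (u)) (k (r (u) (u)) (s) (s))) (s))  →  (k (m (m (u))) (t (r (u) (u)) (k (r (u) (u)) (s) (s))) (s))
2. (k (m (m (u))) (t (r (u) (u)) (k (r (u) (u)) (s) (s))) (s))  →  (k (m (m (u))) (t (u) (k (r (u) (u)) (s) (s))) (s))
3. (k (m (m (u))) (t (u) (k (r (u) (u)) (s) (s))) (s))  →  (k (m (m (u))) (t (u) (k (u) (s) (s))) (s))
normal form: (k (m (m (u))) (t (u) (k (u) (s) (s))) (s))


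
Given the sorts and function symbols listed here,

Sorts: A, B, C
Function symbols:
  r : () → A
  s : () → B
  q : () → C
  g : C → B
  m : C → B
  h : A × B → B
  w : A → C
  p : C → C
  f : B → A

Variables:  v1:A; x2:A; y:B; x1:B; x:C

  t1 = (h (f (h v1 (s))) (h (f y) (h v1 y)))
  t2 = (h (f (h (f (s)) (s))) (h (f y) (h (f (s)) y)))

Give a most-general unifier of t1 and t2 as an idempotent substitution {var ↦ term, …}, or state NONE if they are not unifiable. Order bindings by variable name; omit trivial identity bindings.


{v1 ↦ (f (s))}


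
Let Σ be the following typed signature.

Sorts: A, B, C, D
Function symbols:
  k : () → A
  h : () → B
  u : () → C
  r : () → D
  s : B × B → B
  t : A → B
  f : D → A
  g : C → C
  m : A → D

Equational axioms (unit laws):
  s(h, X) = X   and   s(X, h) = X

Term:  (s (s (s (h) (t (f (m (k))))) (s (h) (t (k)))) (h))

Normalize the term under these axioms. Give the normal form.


normal form = (s (t (f (m (k)))) (t (k)))

1. (s (s (s (h) (t (f (m (k))))) (s (h) (t (k)))) (h))  →  (s (s (h) (t (f (m (k))))) (s (h) (t (k))))
2. (s (s (h) (t (f (m (k))))) (s (h) (t (k))))  →  (s (t (f (m (k)))) (s (h) (t (k))))
3. (s (t (f (m (k)))) (s (h) (t (k))))  →  (s (t (f (m (k)))) (t (k)))


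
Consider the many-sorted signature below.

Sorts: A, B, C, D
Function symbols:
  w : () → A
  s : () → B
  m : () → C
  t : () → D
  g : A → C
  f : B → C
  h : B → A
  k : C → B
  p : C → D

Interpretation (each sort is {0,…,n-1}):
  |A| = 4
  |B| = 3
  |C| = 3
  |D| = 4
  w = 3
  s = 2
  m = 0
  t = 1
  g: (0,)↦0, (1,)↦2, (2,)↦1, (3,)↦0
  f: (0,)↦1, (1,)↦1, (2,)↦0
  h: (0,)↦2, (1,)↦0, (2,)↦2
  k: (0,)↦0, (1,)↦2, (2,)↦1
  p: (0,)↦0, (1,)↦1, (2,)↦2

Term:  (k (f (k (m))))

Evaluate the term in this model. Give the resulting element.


  m = 0
  (k (m)) = k(0,) = 0
  (f (k (m))) = f(0,) = 1
  (k (f (k (m)))) = k(1,) = 2

value = 2


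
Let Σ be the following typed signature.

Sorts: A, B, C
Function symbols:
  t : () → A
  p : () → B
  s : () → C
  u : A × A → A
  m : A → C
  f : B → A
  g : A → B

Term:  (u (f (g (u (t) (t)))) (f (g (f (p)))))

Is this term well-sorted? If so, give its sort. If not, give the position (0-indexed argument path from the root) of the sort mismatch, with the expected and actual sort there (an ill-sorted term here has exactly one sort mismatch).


well-sorted; sort = A

        (t) : A
        (t) : A
      (u (t) (t)) : A
    (g (u (t) (t))) : B
  (f (g (u (t) (t)))) : A
        (p) : B
      (f (p)) : A
    (g (f (p))) : B
  (f (g (f (p)))) : A
(u (f (g (u (t) (t)))) (f (g (f (p))))) : A


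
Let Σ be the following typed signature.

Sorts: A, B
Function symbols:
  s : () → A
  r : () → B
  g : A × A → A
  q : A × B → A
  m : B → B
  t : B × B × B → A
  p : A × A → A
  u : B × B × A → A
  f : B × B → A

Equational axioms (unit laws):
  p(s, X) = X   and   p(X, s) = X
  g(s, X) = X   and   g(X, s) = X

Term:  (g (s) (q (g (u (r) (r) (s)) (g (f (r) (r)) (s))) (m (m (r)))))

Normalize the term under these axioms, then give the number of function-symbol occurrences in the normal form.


1. (g (s) (q (g (u (r) (r) (s)) (g (f (r) (r)) (s))) (m (m (r)))))  →  (q (g (u (r) (r) (s)) (g (f (r) (r)) (s))) (m (m (r))))
2. (q (g (u (r) (r) (s)) (g (f (r) (r)) (s))) (m (m (r))))  →  (q (g (u (r) (r) (s)) (f (r) (r))) (m (m (r))))
normal form: (q (g (u (r) (r) (s)) (f (r) (r))) (m (m (r))))

size = 12


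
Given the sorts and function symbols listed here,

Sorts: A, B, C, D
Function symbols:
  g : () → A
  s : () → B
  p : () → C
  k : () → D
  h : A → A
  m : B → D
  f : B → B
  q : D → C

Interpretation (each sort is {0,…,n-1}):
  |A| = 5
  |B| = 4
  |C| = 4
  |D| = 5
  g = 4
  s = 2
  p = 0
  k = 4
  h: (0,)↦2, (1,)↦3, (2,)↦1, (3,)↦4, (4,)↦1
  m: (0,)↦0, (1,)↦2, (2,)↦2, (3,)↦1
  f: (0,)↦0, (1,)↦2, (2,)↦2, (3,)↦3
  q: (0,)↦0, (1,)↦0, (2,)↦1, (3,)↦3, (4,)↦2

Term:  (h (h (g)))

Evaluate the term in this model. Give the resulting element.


value = 3

  g = 4
  (h (g)) = h(4,) = 1
  (h (h (g))) = h(1,) = 3


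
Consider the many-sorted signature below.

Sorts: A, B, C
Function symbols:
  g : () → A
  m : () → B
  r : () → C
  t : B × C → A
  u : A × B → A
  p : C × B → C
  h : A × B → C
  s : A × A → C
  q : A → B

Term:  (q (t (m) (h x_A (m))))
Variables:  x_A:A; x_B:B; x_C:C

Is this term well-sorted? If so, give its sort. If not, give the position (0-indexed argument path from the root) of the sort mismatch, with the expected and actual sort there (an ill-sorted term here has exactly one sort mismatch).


well-sorted; sort = B

    (m) : B
      x_A : A
      (m) : B
    (h x_A (m)) : C
  (t (m) (h x_A (m))) : A
(q (t (m) (h x_A (m)))) : B


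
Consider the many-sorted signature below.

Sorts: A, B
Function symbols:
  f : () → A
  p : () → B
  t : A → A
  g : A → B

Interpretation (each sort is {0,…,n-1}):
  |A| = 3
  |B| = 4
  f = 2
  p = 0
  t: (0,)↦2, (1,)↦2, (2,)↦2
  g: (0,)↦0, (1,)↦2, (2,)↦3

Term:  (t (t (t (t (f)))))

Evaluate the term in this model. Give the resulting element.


  f = 2
  (t (f)) = t(2,) = 2
  (t (t (f))) = t(2,) = 2
  (t (t (t (f)))) = t(2,) = 2
  (t (t (t (t (f))))) = t(2,) = 2

value = 2


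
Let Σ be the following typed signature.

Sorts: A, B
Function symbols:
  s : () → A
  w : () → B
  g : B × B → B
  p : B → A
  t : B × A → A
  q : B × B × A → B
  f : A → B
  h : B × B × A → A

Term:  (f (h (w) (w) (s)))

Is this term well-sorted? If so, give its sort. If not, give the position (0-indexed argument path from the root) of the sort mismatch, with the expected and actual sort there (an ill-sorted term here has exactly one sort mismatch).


well-sorted; sort = B

    (w) : B
    (w) : B
    (s) : A
  (h (w) (w) (s)) : A
(f (h (w) (w) (s))) : B


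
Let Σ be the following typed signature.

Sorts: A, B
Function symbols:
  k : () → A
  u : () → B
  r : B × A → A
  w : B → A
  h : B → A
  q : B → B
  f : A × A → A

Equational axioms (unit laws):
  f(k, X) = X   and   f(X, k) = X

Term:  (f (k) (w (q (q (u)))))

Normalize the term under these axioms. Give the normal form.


1. (f (k) (w (q (q (u)))))  →  (w (q (q (u))))

normal form = (w (q (q (u))))


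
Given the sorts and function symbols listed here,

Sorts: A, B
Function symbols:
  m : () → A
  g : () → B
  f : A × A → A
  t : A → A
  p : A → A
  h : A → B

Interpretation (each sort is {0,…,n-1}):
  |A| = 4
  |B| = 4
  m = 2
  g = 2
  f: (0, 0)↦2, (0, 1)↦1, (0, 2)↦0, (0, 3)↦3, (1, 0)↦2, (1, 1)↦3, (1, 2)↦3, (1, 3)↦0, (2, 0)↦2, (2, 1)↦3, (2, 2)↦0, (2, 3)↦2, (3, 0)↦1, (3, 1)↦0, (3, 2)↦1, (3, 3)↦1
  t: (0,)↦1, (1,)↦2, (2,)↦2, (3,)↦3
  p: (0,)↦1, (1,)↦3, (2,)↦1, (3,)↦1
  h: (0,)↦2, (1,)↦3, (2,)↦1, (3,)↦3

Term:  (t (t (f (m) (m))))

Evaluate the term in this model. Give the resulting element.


value = 2

  m = 2
  m = 2
  (f (m) (m)) = f(2, 2) = 0
  (t (f (m) (m))) = t(0,) = 1
  (t (t (f (m) (m)))) = t(1,) = 2


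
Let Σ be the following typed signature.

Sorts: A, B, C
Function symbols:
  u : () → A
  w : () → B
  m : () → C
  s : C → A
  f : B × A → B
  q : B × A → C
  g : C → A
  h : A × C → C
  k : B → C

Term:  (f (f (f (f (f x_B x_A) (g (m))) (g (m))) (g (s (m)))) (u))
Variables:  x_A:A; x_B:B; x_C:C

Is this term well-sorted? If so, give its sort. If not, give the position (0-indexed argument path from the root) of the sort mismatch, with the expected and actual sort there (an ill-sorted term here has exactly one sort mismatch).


ill-sorted at position [0, 1, 0]: expected C, got A

          x_B : B
          x_A : A
        (f x_B x_A) : B
          (m) : C
        (g (m)) : A
      (f (f x_B x_A) (g (m))) : B
        (m) : C
      (g (m)) : A
    (f (f (f x_B x_A) (g (m))) (g (m))) : B
        (m) : C
      (s (m)) : A
    (g (s (m))) : ✗ arg 0 at [0, 1, 0] has sort A, expected C
  (u) : A


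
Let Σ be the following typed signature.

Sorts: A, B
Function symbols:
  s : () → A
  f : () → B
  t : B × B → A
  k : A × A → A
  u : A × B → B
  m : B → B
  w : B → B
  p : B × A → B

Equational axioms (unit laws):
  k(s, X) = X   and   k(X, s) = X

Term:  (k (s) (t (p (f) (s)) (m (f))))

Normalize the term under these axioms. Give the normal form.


1. (k (s) (t (p (f) (s)) (m (f))))  →  (t (p (f) (s)) (m (f)))

normal form = (t (p (f) (s)) (m (f)))


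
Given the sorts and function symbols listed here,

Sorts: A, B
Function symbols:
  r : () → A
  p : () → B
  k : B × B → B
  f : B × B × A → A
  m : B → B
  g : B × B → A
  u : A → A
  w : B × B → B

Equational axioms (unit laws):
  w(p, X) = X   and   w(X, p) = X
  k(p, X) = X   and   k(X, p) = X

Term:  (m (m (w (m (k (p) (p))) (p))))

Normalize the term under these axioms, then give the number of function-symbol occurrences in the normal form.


size = 4

1. (m (m (w (m (k (p) (p))) (p))))  →  (m (m (m (k (p) (p)))))
2. (m (m (m (k (p) (p)))))  →  (m (m (m (p))))
normal form: (m (m (m (p))))


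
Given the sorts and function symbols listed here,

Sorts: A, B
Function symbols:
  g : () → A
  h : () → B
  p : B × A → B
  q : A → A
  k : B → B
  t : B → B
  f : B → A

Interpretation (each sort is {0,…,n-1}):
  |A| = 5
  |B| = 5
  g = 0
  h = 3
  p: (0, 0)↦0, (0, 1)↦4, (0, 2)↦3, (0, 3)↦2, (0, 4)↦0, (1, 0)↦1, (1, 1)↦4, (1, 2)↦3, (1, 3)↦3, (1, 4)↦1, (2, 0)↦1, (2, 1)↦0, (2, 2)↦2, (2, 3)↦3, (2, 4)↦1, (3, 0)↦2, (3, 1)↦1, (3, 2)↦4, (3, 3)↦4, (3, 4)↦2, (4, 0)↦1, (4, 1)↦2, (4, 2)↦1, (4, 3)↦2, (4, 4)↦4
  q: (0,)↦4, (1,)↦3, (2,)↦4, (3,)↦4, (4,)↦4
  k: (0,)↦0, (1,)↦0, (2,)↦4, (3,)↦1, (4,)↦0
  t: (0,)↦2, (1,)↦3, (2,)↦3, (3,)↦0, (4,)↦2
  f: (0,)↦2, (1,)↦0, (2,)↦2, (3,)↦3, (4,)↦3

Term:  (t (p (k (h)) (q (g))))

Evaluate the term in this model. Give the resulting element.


  h = 3
  (k (h)) = k(3,) = 1
  g = 0
  (q (g)) = q(0,) = 4
  (p (k (h)) (q (g))) = p(1, 4) = 1
  (t (p (k (h)) (q (g)))) = t(1,) = 3

value = 3


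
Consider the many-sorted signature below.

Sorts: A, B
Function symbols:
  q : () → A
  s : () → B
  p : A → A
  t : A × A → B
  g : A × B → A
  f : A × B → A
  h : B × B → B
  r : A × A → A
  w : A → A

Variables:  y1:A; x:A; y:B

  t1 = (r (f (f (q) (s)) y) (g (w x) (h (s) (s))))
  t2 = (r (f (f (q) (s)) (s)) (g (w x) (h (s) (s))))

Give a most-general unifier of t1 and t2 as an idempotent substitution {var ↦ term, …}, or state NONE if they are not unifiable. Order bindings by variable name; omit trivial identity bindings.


{y ↦ (s)}


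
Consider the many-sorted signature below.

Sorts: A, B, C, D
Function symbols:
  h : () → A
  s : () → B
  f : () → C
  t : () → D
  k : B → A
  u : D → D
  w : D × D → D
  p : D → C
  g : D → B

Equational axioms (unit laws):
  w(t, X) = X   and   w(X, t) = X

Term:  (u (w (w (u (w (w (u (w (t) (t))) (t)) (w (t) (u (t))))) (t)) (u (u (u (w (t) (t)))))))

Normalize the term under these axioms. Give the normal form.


normal form = (u (w (u (w (u (t)) (u (t)))) (u (u (u (t))))))

1. (u (w (w (u (w (w (u (w (t) (t))) (t)) (w (t) (u (t))))) (t)) (u (u (u (w (t) (t)))))))  →  (u (w (u (w (w (u (w (t) (t))) (t)) (w (t) (u (t))))) (u (u (u (w (t) (t)))))))
2. (u (w (u (w (w (u (w (t) (t))) (t)) (w (t) (u (t))))) (u (u (u (w (t) (t)))))))  →  (u (w (u (w (u (w (t) (t))) (w (t) (u (t))))) (u (u (u (w (t) (t)))))))
3. (u (w (u (w (u (w (t) (t))) (w (t) (u (t))))) (u (u (u (w (t) (t)))))))  →  (u (w (u (w (u (t)) (w (t) (u (t))))) (u (u (u (w (t) (t)))))))
4. (u (w (u (w (u (t)) (w (t) (u (t))))) (u (u (u (w (t) (t)))))))  →  (u (w (u (w (u (t)) (u (t)))) (u (u (u (w (t) (t)))))))
5. (u (w (u (w (u (t)) (u (t)))) (u (u (u (w (t) (t)))))))  →  (u (w (u (w (u (t)) (u (t)))) (u (u (u (t))))))


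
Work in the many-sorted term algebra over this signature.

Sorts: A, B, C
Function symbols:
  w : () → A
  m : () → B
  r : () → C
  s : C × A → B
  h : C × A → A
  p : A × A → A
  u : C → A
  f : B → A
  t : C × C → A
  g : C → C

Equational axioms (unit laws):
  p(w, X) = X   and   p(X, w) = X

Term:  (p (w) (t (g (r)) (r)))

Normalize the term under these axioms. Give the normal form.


1. (p (w) (t (g (r)) (r)))  →  (t (g (r)) (r))

normal form = (t (g (r)) (r))


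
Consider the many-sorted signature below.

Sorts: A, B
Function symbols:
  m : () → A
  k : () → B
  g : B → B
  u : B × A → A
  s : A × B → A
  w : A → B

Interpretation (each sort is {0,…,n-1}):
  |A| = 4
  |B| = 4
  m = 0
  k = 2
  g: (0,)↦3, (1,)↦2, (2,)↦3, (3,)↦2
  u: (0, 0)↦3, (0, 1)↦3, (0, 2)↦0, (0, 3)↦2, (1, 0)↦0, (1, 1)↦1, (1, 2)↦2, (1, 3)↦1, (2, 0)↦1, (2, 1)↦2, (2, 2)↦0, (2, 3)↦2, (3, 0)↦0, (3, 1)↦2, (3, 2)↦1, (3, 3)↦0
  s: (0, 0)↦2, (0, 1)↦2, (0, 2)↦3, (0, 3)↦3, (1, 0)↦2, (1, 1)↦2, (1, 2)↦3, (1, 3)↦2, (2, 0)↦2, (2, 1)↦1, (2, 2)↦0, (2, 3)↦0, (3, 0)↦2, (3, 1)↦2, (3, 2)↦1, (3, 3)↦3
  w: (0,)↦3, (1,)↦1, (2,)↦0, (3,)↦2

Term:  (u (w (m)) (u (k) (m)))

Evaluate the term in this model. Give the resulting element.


value = 2

  m = 0
  (w (m)) = w(0,) = 3
  k = 2
  m = 0
  (u (k) (m)) = u(2, 0) = 1
  (u (w (m)) (u (k) (m))) = u(3, 1) = 2


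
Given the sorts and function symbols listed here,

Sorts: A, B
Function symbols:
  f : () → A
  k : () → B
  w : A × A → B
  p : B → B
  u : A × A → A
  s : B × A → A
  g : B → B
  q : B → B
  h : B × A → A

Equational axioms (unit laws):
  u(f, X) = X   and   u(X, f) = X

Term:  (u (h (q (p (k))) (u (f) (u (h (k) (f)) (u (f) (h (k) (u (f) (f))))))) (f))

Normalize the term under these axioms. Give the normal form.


1. (u (h (q (p (k))) (u (f) (u (h (k) (f)) (u (f) (h (k) (u (f) (f))))))) (f))  →  (h (q (p (k))) (u (f) (u (h (k) (f)) (u (f) (h (k) (u (f) (f)))))))
2. (h (q (p (k))) (u (f) (u (h (k) (f)) (u (f) (h (k) (u (f) (f)))))))  →  (h (q (p (k))) (u (h (k) (f)) (u (f) (h (k) (u (f) (f))))))
3. (h (q (p (k))) (u (h (k) (f)) (u (f) (h (k) (u (f) (f))))))  →  (h (q (p (k))) (u (h (k) (f)) (h (k) (u (f) (f)))))
4. (h (q (p (k))) (u (h (k) (f)) (h (k) (u (f) (f)))))  →  (h (q (p (k))) (u (h (k) (f)) (h (k) (f))))

normal form = (h (q (p (k))) (u (h (k) (f)) (h (k) (f))))


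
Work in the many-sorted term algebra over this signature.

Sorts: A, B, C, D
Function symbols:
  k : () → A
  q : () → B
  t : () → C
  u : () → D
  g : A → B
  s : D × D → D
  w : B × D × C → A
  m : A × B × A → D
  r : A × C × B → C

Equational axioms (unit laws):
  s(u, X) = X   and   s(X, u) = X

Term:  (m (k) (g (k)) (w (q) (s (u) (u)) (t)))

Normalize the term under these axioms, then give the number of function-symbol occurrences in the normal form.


size = 8

1. (m (k) (g (k)) (w (q) (s (u) (u)) (t)))  →  (m (k) (g (k)) (w (q) (u) (t)))
normal form: (m (k) (g (k)) (w (q) (u) (t)))


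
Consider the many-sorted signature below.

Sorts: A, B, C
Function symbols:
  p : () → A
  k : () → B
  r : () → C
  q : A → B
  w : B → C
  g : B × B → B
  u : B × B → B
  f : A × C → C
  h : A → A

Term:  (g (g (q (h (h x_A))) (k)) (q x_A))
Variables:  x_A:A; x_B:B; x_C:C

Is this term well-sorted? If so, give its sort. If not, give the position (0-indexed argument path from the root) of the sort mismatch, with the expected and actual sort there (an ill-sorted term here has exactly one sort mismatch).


well-sorted; sort = B

          x_A : A
        (h x_A) : A
      (h (h x_A)) : A
    (q (h (h x_A))) : B
    (k) : B
  (g (q (h (h x_A))) (k)) : B
    x_A : A
  (q x_A) : B
(g (g (q (h (h x_A))) (k)) (q x_A)) : B


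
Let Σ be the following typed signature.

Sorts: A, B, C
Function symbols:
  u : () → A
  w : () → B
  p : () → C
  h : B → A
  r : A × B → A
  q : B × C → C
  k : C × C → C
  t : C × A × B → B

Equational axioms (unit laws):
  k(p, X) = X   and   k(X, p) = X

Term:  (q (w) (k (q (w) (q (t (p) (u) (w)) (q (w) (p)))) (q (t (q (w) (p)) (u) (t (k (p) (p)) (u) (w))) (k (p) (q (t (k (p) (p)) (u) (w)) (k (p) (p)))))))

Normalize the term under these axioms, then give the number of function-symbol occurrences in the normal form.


1. (q (w) (k (q (w) (q (t (p) (u) (w)) (q (w) (p)))) (q (t (q (w) (p)) (u) (t (k (p) (p)) (u) (w))) (k (p) (q (t (k (p) (p)) (u) (w)) (k (p) (p)))))))  →  (q (w) (k (q (w) (q (t (p) (u) (w)) (q (w) (p)))) (q (t (q (w) (p)) (u) (t (p) (u) (w))) (k (p) (q (t (k (p) (p)) (u) (w)) (k (p) (p)))))))
2. (q (w) (k (q (w) (q (t (p) (u) (w)) (q (w) (p)))) (q (t (q (w) (p)) (u) (t (p) (u) (w))) (k (p) (q (t (k (p) (p)) (u) (w)) (k (p) (p)))))))  →  (q (w) (k (q (w) (q (t (p) (u) (w)) (q (w) (p)))) (q (t (q (w) (p)) (u) (t (p) (u) (w))) (q (t (k (p) (p)) (u) (w)) (k (p) (p))))))
3. (q (w) (k (q (w) (q (t (p) (u) (w)) (q (w) (p)))) (q (t (q (w) (p)) (u) (t (p) (u) (w))) (q (t (k (p) (p)) (u) (w)) (k (p) (p))))))  →  (q (w) (k (q (w) (q (t (p) (u) (w)) (q (w) (p)))) (q (t (q (w) (p)) (u) (t (p) (u) (w))) (q (t (p) (u) (w)) (k (p) (p))))))
4. (q (w) (k (q (w) (q (t (p) (u) (w)) (q (w) (p)))) (q (t (q (w) (p)) (u) (t (p) (u) (w))) (q (t (p) (u) (w)) (k (p) (p))))))  →  (q (w) (k (q (w) (q (t (p) (u) (w)) (q (w) (p)))) (q (t (q (w) (p)) (u) (t (p) (u) (w))) (q (t (p) (u) (w)) (p)))))
normal form: (q (w) (k (q (w) (q (t (p) (u) (w)) (q (w) (p)))) (q (t (q (w) (p)) (u) (t (p) (u) (w))) (q (t (p) (u) (w)) (p)))))

size = 29


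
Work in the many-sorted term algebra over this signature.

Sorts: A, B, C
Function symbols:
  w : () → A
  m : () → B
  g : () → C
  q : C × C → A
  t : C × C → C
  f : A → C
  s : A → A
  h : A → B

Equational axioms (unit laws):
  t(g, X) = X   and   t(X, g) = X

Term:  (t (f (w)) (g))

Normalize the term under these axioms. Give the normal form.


1. (t (f (w)) (g))  →  (f (w))

normal form = (f (w))


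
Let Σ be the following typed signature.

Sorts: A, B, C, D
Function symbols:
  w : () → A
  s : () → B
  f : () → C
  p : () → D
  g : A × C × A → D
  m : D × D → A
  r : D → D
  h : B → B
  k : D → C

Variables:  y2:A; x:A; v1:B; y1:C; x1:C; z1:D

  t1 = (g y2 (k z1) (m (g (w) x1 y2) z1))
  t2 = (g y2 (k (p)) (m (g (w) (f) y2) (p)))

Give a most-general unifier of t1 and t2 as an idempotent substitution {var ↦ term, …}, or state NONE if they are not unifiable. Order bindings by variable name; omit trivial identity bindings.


{x1 ↦ (f), z1 ↦ (p)}


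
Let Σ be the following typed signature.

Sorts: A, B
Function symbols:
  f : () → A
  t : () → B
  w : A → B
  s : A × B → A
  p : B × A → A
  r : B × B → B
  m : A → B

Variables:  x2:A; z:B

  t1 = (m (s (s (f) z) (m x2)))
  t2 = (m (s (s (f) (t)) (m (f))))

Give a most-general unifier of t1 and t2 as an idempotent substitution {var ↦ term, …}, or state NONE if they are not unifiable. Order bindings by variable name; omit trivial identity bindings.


{x2 ↦ (f), z ↦ (t)}


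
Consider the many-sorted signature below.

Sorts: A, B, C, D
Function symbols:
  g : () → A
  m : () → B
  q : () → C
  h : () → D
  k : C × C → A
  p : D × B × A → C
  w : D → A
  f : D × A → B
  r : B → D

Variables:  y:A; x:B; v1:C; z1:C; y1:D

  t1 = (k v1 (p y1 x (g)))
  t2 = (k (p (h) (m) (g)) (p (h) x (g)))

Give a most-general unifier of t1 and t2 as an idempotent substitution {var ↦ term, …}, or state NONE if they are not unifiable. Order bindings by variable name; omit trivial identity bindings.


{v1 ↦ (p (h) (m) (g)), y1 ↦ (h)}


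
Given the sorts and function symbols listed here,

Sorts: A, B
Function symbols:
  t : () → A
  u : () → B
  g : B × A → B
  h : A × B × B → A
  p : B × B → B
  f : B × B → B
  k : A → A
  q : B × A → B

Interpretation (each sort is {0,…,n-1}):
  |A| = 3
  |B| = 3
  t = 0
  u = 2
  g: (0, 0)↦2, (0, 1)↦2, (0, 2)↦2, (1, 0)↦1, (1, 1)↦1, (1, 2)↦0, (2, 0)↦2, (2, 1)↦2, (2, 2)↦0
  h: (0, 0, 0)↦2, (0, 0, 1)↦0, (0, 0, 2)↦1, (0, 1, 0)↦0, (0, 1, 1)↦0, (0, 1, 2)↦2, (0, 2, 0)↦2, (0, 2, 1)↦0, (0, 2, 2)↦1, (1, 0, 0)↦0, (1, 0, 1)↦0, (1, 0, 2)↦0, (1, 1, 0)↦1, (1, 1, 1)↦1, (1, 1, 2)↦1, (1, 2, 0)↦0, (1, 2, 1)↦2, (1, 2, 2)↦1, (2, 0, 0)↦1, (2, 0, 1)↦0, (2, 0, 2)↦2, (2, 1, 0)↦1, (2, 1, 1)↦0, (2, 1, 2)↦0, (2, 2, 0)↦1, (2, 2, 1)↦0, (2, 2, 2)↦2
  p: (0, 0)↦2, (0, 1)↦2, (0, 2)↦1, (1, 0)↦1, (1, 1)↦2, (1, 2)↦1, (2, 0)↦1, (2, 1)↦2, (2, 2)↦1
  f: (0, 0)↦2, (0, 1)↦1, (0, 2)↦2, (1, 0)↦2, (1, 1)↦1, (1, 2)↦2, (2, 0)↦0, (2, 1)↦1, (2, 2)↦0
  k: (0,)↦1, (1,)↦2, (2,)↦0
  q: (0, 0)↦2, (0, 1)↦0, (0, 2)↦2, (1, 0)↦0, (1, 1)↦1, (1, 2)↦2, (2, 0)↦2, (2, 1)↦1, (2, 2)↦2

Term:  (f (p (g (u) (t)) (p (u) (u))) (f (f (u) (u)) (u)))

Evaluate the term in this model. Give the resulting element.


  u = 2
  t = 0
  (g (u) (t)) = g(2, 0) = 2
  u = 2
  u = 2
  (p (u) (u)) = p(2, 2) = 1
  (p (g (u) (t)) (p (u) (u))) = p(2, 1) = 2
  u = 2
  u = 2
  (f (u) (u)) = f(2, 2) = 0
  u = 2
  (f (f (u) (u)) (u)) = f(0, 2) = 2
  (f (p (g (u) (t)) (p (u) (u))) (f (f (u) (u)) (u))) = f(2, 2) = 0

value = 0


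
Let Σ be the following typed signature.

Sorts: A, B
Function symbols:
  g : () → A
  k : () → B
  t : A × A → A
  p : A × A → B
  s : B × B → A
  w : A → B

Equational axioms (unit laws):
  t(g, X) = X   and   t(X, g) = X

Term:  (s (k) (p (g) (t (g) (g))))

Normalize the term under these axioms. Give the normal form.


normal form = (s (k) (p (g) (g)))

1. (s (k) (p (g) (t (g) (g))))  →  (s (k) (p (g) (g)))


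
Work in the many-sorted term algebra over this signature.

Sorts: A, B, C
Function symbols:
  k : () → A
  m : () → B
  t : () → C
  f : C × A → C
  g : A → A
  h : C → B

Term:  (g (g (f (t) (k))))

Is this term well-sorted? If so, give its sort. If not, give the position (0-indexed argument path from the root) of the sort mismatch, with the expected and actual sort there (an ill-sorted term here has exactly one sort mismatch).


ill-sorted at position [0, 0]: expected A, got C

      (t) : C
      (k) : A
    (f (t) (k)) : C
  (g (f (t) (k))) : ✗ arg 0 at [0, 0] has sort C, expected A


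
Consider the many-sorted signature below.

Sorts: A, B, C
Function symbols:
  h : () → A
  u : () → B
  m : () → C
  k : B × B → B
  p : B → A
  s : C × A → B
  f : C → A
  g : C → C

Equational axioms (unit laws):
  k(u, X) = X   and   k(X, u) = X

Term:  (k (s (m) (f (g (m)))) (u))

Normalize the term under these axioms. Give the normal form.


1. (k (s (m) (f (g (m)))) (u))  →  (s (m) (f (g (m))))

normal form = (s (m) (f (g (m))))


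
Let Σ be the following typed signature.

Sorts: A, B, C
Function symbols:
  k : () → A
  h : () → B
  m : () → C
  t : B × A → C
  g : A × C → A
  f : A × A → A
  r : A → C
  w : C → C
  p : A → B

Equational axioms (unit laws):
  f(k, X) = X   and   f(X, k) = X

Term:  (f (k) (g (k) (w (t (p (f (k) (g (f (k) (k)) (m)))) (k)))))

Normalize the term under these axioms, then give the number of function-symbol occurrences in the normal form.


1. (f (k) (g (k) (w (t (p (f (k) (g (f (k) (k)) (m)))) (k)))))  →  (g (k) (w (t (p (f (k) (g (f (k) (k)) (m)))) (k))))
2. (g (k) (w (t (p (f (k) (g (f (k) (k)) (m)))) (k))))  →  (g (k) (w (t (p (g (f (k) (k)) (m))) (k))))
3. (g (k) (w (t (p (g (f (k) (k)) (m))) (k))))  →  (g (k) (w (t (p (g (k) (m))) (k))))
normal form: (g (k) (w (t (p (g (k) (m))) (k))))

size = 9


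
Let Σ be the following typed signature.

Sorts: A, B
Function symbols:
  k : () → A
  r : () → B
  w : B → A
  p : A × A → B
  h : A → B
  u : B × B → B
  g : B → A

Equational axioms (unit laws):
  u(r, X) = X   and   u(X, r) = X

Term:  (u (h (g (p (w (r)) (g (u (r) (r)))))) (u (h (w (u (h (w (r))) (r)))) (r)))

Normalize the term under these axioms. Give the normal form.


1. (u (h (g (p (w (r)) (g (u (r) (r)))))) (u (h (w (u (h (w (r))) (r)))) (r)))  →  (u (h (g (p (w (r)) (g (r))))) (u (h (w (u (h (w (r))) (r)))) (r)))
2. (u (h (g (p (w (r)) (g (r))))) (u (h (w (u (h (w (r))) (r)))) (r)))  →  (u (h (g (p (w (r)) (g (r))))) (h (w (u (h (w (r))) (r)))))
3. (u (h (g (p (w (r)) (g (r))))) (h (w (u (h (w (r))) (r)))))  →  (u (h (g (p (w (r)) (g (r))))) (h (w (h (w (r))))))

normal form = (u (h (g (p (w (r)) (g (r))))) (h (w (h (w (r))))))


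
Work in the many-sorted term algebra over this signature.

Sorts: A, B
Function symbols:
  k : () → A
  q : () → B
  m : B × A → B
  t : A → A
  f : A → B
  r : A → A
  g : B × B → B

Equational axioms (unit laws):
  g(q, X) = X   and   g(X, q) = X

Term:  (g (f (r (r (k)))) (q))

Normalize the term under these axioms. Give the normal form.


normal form = (f (r (r (k))))

1. (g (f (r (r (k)))) (q))  →  (f (r (r (k))))


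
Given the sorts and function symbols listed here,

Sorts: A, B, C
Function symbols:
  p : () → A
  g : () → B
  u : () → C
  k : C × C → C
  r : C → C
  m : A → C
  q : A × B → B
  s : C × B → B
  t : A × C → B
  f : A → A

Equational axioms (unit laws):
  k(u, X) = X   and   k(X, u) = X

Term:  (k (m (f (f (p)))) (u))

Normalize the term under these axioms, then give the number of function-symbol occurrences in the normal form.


size = 4

1. (k (m (f (f (p)))) (u))  →  (m (f (f (p))))
normal form: (m (f (f (p))))


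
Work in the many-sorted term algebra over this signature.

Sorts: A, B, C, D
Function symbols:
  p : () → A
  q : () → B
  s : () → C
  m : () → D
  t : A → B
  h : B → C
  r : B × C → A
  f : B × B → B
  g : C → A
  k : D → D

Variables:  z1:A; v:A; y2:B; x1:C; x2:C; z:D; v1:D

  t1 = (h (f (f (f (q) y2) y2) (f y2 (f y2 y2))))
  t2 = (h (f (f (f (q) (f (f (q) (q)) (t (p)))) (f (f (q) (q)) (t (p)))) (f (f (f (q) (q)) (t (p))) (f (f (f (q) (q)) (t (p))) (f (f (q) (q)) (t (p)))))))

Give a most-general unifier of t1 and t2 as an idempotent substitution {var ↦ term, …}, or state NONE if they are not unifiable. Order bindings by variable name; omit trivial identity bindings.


{y2 ↦ (f (f (q) (q)) (t (p)))}


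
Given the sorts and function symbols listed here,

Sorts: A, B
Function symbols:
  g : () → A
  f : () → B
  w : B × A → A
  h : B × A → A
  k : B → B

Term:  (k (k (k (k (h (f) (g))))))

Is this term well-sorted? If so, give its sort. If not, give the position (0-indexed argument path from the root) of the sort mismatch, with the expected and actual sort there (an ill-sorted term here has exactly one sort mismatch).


          (f) : B
          (g) : A
        (h (f) (g)) : A
      (k (h (f) (g))) : ✗ arg 0 at [0, 0, 0, 0] has sort A, expected B

ill-sorted at position [0, 0, 0, 0]: expected B, got A


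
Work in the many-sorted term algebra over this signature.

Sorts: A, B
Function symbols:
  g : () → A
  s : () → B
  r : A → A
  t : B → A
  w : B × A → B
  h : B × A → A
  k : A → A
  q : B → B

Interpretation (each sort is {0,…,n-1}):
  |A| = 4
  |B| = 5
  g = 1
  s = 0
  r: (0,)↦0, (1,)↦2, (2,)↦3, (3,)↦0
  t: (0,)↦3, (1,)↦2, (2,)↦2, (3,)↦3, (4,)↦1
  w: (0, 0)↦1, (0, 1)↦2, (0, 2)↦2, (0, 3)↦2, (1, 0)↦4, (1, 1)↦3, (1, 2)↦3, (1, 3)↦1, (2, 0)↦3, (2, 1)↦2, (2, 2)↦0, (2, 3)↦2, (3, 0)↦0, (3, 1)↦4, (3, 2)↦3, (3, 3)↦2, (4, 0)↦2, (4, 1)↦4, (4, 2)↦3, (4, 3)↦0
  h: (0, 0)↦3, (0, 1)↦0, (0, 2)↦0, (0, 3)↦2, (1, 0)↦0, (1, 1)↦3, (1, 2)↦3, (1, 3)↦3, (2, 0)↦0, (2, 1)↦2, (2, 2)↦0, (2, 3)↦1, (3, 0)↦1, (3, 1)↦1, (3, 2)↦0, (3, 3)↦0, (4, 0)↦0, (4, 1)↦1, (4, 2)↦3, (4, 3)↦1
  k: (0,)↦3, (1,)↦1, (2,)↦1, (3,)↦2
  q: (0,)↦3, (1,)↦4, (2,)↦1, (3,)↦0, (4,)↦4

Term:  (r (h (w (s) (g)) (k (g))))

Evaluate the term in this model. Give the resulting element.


value = 3

  s = 0
  g = 1
  (w (s) (g)) = w(0, 1) = 2
  g = 1
  (k (g)) = k(1,) = 1
  (h (w (s) (g)) (k (g))) = h(2, 1) = 2
  (r (h (w (s) (g)) (k (g)))) = r(2,) = 3
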